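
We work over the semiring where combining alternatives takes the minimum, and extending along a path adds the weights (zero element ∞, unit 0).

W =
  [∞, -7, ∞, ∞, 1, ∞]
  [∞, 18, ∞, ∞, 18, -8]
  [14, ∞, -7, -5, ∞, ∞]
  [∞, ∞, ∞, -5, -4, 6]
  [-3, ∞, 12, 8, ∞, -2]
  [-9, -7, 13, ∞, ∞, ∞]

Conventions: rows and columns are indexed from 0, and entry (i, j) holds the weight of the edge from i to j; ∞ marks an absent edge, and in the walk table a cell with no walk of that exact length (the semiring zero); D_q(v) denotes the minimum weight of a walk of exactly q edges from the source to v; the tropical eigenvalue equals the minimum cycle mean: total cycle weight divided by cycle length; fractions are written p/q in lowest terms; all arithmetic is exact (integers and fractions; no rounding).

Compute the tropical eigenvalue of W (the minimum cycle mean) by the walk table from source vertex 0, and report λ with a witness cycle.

q=0: [0, ∞, ∞, ∞, ∞, ∞]
q=1: [∞, -7, ∞, ∞, 1, ∞]
q=2: [-2, 11, 13, 9, 11, -15]
q=3: [-24, -22, -2, 4, -1, 3]
q=4: [-6, -31, -9, -7, -23, -30]
q=5: [-39, -37, -17, -15, -13, -39]
q=6: [-48, -46, -26, -22, -38, -45]
Optimal cycle mean attained by: cycle 0->1->5->0, total (-7) + (-8) + (-9), length 3.
Answer: λ = -8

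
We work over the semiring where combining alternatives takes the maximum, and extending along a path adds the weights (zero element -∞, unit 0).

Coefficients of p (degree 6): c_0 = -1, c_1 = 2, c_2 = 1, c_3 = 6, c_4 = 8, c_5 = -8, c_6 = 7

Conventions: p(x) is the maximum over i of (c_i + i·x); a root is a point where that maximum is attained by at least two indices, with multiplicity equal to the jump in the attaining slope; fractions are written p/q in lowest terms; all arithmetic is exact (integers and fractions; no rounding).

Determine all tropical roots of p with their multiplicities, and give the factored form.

hull edge (i=0, c=-1) to (i=1, c=2): slope 3, span 1
hull edge (i=1, c=2) to (i=4, c=8): slope 2, span 3
hull edge (i=4, c=8) to (i=6, c=7): slope -1/2, span 2
Factored form: p(x) = 7 ⊗ (x ⊕ (-3)) ⊗ (x ⊕ (-2)) ⊗ (x ⊕ (-2)) ⊗ (x ⊕ (-2)) ⊗ (x ⊕ 1/2) ⊗ (x ⊕ 1/2)
Answer: roots = -3 (mult 1), -2 (mult 3), 1/2 (mult 2)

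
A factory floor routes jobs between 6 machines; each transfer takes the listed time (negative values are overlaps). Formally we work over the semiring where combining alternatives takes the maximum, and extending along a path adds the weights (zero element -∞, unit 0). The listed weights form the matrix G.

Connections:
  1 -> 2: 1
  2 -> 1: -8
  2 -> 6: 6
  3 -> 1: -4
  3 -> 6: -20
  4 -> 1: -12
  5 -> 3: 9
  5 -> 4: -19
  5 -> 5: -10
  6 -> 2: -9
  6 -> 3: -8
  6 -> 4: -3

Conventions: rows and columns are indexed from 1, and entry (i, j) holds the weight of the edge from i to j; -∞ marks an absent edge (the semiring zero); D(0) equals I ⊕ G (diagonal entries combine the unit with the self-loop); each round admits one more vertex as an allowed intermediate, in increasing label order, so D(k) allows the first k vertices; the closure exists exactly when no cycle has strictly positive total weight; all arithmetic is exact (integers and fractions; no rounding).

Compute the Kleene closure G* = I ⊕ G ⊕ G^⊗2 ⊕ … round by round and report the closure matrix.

D(0):
  [0, 1, -∞, -∞, -∞, -∞]
  [-8, 0, -∞, -∞, -∞, 6]
  [-4, -∞, 0, -∞, -∞, -20]
  [-12, -∞, -∞, 0, -∞, -∞]
  [-∞, -∞, 9, -19, 0, -∞]
  [-∞, -9, -8, -3, -∞, 0]
D(1):
  [0, 1, -∞, -∞, -∞, -∞]
  [-8, 0, -∞, -∞, -∞, 6]
  [-4, -3, 0, -∞, -∞, -20]
  [-12, -11, -∞, 0, -∞, -∞]
  [-∞, -∞, 9, -19, 0, -∞]
  [-∞, -9, -8, -3, -∞, 0]
D(2):
  [0, 1, -∞, -∞, -∞, 7]
  [-8, 0, -∞, -∞, -∞, 6]
  [-4, -3, 0, -∞, -∞, 3]
  [-12, -11, -∞, 0, -∞, -5]
  [-∞, -∞, 9, -19, 0, -∞]
  [-17, -9, -8, -3, -∞, 0]
D(3):
  [0, 1, -∞, -∞, -∞, 7]
  [-8, 0, -∞, -∞, -∞, 6]
  [-4, -3, 0, -∞, -∞, 3]
  [-12, -11, -∞, 0, -∞, -5]
  [5, 6, 9, -19, 0, 12]
  [-12, -9, -8, -3, -∞, 0]
D(4):
  [0, 1, -∞, -∞, -∞, 7]
  [-8, 0, -∞, -∞, -∞, 6]
  [-4, -3, 0, -∞, -∞, 3]
  [-12, -11, -∞, 0, -∞, -5]
  [5, 6, 9, -19, 0, 12]
  [-12, -9, -8, -3, -∞, 0]
D(5):
  [0, 1, -∞, -∞, -∞, 7]
  [-8, 0, -∞, -∞, -∞, 6]
  [-4, -3, 0, -∞, -∞, 3]
  [-12, -11, -∞, 0, -∞, -5]
  [5, 6, 9, -19, 0, 12]
  [-12, -9, -8, -3, -∞, 0]
D(6):
  [0, 1, -1, 4, -∞, 7]
  [-6, 0, -2, 3, -∞, 6]
  [-4, -3, 0, 0, -∞, 3]
  [-12, -11, -13, 0, -∞, -5]
  [5, 6, 9, 9, 0, 12]
  [-12, -9, -8, -3, -∞, 0]
Answer: G* = [[0, 1, -1, 4, -∞, 7], [-6, 0, -2, 3, -∞, 6], [-4, -3, 0, 0, -∞, 3], [-12, -11, -13, 0, -∞, -5], [5, 6, 9, 9, 0, 12], [-12, -9, -8, -3, -∞, 0]]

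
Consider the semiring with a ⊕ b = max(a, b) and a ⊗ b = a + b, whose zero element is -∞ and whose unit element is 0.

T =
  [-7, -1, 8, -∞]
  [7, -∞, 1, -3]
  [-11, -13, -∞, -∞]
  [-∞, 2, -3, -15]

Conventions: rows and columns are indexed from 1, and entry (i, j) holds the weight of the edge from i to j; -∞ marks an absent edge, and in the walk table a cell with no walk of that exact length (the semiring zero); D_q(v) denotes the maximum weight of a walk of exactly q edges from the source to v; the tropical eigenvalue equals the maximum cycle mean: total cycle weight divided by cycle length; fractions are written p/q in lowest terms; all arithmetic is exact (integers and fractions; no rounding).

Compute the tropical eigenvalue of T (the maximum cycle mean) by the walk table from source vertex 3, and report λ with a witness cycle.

q=0: [-∞, -∞, 0, -∞]
q=1: [-11, -13, -∞, -∞]
q=2: [-6, -12, -3, -16]
q=3: [-5, -7, 2, -15]
q=4: [0, -6, 3, -10]
Optimal cycle mean attained by: cycle 1->2->1, total (-1) + 7, length 2.
Answer: λ = 3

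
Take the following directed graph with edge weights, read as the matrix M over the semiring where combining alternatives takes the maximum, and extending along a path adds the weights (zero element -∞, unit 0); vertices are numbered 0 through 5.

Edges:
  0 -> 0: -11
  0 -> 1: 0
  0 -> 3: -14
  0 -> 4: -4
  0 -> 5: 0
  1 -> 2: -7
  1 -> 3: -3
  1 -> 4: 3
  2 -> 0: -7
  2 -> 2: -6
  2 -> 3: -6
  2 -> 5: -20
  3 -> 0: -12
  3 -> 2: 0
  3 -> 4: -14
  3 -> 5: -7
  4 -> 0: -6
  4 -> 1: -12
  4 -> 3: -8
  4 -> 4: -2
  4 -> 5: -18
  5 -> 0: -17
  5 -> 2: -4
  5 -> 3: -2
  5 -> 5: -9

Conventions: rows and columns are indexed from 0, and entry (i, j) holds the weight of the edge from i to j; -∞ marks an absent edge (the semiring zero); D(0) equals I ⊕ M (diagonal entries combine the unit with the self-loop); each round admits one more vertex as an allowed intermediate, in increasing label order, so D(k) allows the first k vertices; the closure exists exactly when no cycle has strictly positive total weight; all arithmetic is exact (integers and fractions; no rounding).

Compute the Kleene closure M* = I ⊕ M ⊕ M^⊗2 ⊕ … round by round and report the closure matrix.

D(0):
  [0, 0, -∞, -14, -4, 0]
  [-∞, 0, -7, -3, 3, -∞]
  [-7, -∞, 0, -6, -∞, -20]
  [-12, -∞, 0, 0, -14, -7]
  [-6, -12, -∞, -8, 0, -18]
  [-17, -∞, -4, -2, -∞, 0]
D(1):
  [0, 0, -∞, -14, -4, 0]
  [-∞, 0, -7, -3, 3, -∞]
  [-7, -7, 0, -6, -11, -7]
  [-12, -12, 0, 0, -14, -7]
  [-6, -6, -∞, -8, 0, -6]
  [-17, -17, -4, -2, -21, 0]
D(2):
  [0, 0, -7, -3, 3, 0]
  [-∞, 0, -7, -3, 3, -∞]
  [-7, -7, 0, -6, -4, -7]
  [-12, -12, 0, 0, -9, -7]
  [-6, -6, -13, -8, 0, -6]
  [-17, -17, -4, -2, -14, 0]
D(3):
  [0, 0, -7, -3, 3, 0]
  [-14, 0, -7, -3, 3, -14]
  [-7, -7, 0, -6, -4, -7]
  [-7, -7, 0, 0, -4, -7]
  [-6, -6, -13, -8, 0, -6]
  [-11, -11, -4, -2, -8, 0]
D(4):
  [0, 0, -3, -3, 3, 0]
  [-10, 0, -3, -3, 3, -10]
  [-7, -7, 0, -6, -4, -7]
  [-7, -7, 0, 0, -4, -7]
  [-6, -6, -8, -8, 0, -6]
  [-9, -9, -2, -2, -6, 0]
D(5):
  [0, 0, -3, -3, 3, 0]
  [-3, 0, -3, -3, 3, -3]
  [-7, -7, 0, -6, -4, -7]
  [-7, -7, 0, 0, -4, -7]
  [-6, -6, -8, -8, 0, -6]
  [-9, -9, -2, -2, -6, 0]
D(6):
  [0, 0, -2, -2, 3, 0]
  [-3, 0, -3, -3, 3, -3]
  [-7, -7, 0, -6, -4, -7]
  [-7, -7, 0, 0, -4, -7]
  [-6, -6, -8, -8, 0, -6]
  [-9, -9, -2, -2, -6, 0]
Answer: M* = [[0, 0, -2, -2, 3, 0], [-3, 0, -3, -3, 3, -3], [-7, -7, 0, -6, -4, -7], [-7, -7, 0, 0, -4, -7], [-6, -6, -8, -8, 0, -6], [-9, -9, -2, -2, -6, 0]]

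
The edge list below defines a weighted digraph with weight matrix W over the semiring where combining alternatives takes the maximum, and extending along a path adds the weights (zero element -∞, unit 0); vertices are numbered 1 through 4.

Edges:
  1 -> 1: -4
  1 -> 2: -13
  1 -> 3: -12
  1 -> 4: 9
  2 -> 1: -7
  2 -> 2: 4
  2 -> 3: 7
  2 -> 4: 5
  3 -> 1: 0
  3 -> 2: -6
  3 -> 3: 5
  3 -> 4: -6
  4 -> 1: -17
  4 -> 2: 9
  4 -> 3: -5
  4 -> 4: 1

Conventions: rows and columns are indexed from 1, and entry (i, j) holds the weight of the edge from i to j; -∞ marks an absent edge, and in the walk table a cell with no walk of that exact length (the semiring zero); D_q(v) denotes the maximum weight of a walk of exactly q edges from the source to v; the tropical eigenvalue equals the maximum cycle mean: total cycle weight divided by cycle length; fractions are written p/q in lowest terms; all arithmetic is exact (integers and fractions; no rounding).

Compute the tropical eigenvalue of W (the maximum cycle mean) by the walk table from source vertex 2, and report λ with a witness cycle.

q=0: [-∞, 0, -∞, -∞]
q=1: [-7, 4, 7, 5]
q=2: [7, 14, 12, 9]
q=3: [12, 18, 21, 19]
q=4: [21, 28, 26, 23]
Optimal cycle mean attained by: cycle 2->4->2, total 5 + 9, length 2.
Answer: λ = 7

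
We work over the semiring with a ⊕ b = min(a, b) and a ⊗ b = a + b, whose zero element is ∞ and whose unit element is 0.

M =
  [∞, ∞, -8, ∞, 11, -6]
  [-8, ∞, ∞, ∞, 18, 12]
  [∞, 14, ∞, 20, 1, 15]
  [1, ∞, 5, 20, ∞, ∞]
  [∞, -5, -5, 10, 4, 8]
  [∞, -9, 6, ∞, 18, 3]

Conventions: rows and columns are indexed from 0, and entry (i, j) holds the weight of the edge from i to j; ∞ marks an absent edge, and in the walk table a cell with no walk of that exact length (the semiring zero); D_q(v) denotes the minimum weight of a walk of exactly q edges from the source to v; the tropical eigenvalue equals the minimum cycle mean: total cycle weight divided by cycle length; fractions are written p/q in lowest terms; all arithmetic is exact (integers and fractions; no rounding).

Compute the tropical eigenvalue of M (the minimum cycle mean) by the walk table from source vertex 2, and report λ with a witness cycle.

q=0: [∞, ∞, 0, ∞, ∞, ∞]
q=1: [∞, 14, ∞, 20, 1, 15]
q=2: [6, -4, -4, 11, 5, 9]
q=3: [-12, 0, -2, 15, -3, 0]
q=4: [-8, -9, -20, 7, -1, -18]
q=5: [-17, -27, -16, 0, -19, -15]
q=6: [-35, -24, -25, -9, -15, -23]
Optimal cycle mean attained by: cycle 0->5->1->0, total (-6) + (-9) + (-8), length 3.
Answer: λ = -23/3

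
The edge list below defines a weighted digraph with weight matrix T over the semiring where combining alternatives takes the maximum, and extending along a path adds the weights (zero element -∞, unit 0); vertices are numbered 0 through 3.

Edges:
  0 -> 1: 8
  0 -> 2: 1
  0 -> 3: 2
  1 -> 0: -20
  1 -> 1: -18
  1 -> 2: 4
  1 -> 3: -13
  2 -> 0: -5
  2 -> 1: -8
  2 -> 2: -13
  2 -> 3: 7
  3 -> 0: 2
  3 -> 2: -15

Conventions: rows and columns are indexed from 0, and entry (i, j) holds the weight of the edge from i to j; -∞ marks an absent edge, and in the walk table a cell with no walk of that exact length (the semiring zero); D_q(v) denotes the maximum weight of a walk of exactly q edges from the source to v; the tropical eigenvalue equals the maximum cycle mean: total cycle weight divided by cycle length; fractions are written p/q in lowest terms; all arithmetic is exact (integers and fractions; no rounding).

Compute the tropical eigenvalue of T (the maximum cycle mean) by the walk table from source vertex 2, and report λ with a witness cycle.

q=0: [-∞, -∞, 0, -∞]
q=1: [-5, -8, -13, 7]
q=2: [9, 3, -4, -3]
q=3: [-1, 17, 10, 11]
q=4: [13, 7, 21, 17]
Optimal cycle mean attained by: cycle 0->1->2->3->0, total 8 + 4 + 7 + 2, length 4.
Answer: λ = 21/4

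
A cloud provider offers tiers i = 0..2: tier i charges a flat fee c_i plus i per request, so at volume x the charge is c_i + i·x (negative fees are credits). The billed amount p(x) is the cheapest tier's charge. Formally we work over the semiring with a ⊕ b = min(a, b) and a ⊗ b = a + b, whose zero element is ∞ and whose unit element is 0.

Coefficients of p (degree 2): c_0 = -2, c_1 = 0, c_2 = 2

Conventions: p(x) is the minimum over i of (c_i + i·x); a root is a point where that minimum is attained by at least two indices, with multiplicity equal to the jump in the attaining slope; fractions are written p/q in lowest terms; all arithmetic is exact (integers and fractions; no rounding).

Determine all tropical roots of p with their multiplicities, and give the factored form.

hull edge (i=0, c=-2) to (i=2, c=2): slope 2, span 2
Factored form: p(x) = 2 ⊗ (x ⊕ (-2)) ⊗ (x ⊕ (-2))
Answer: roots = -2 (mult 2)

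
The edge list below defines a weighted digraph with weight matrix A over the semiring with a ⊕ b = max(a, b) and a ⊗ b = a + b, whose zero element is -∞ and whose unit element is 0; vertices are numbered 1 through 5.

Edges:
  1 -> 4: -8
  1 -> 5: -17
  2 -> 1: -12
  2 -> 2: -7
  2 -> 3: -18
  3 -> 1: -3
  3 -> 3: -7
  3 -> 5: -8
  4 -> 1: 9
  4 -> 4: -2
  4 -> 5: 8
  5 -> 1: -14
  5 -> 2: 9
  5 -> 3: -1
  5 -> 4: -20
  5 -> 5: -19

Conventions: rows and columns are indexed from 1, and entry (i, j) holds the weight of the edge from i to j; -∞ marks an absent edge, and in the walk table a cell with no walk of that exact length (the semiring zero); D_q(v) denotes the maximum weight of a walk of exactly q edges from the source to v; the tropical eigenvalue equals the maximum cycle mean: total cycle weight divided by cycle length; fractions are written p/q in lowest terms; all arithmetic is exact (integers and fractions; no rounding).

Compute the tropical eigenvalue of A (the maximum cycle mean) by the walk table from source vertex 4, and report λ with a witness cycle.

q=0: [-∞, -∞, -∞, 0, -∞]
q=1: [9, -∞, -∞, -2, 8]
q=2: [7, 17, 7, 1, 6]
q=3: [10, 15, 5, -1, 9]
q=4: [8, 18, 8, 2, 7]
q=5: [11, 16, 6, 0, 10]
Optimal cycle mean attained by: cycle 1->4->1, total (-8) + 9, length 2.
Answer: λ = 1/2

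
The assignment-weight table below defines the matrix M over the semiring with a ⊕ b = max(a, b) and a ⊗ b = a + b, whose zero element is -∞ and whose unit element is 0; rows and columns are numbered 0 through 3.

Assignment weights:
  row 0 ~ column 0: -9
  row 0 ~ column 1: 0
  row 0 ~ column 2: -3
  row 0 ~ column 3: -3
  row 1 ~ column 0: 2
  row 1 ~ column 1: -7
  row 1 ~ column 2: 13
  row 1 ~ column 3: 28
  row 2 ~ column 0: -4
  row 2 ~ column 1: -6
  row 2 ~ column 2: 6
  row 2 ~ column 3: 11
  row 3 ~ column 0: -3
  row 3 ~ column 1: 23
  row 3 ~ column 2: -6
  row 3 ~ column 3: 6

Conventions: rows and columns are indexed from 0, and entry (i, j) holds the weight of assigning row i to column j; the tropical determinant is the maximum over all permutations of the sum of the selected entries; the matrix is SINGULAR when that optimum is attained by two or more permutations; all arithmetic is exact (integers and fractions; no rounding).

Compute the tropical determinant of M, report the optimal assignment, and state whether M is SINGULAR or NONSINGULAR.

σ = (0, 1, 2, 3): (-9) + (-7) + 6 + 6 = -4
σ = (0, 1, 3, 2): (-9) + (-7) + 11 + (-6) = -11
σ = (0, 2, 1, 3): (-9) + 13 + (-6) + 6 = 4
σ = (0, 2, 3, 1): (-9) + 13 + 11 + 23 = 38
σ = (0, 3, 1, 2): (-9) + 28 + (-6) + (-6) = 7
σ = (0, 3, 2, 1): (-9) + 28 + 6 + 23 = 48
σ = (1, 0, 2, 3): 0 + 2 + 6 + 6 = 14
σ = (1, 0, 3, 2): 0 + 2 + 11 + (-6) = 7
σ = (1, 2, 0, 3): 0 + 13 + (-4) + 6 = 15
σ = (1, 2, 3, 0): 0 + 13 + 11 + (-3) = 21
σ = (1, 3, 0, 2): 0 + 28 + (-4) + (-6) = 18
σ = (1, 3, 2, 0): 0 + 28 + 6 + (-3) = 31
σ = (2, 0, 1, 3): (-3) + 2 + (-6) + 6 = -1
σ = (2, 0, 3, 1): (-3) + 2 + 11 + 23 = 33
σ = (2, 1, 0, 3): (-3) + (-7) + (-4) + 6 = -8
σ = (2, 1, 3, 0): (-3) + (-7) + 11 + (-3) = -2
σ = (2, 3, 0, 1): (-3) + 28 + (-4) + 23 = 44
σ = (2, 3, 1, 0): (-3) + 28 + (-6) + (-3) = 16
σ = (3, 0, 1, 2): (-3) + 2 + (-6) + (-6) = -13
σ = (3, 0, 2, 1): (-3) + 2 + 6 + 23 = 28
σ = (3, 1, 0, 2): (-3) + (-7) + (-4) + (-6) = -20
σ = (3, 1, 2, 0): (-3) + (-7) + 6 + (-3) = -7
σ = (3, 2, 0, 1): (-3) + 13 + (-4) + 23 = 29
σ = (3, 2, 1, 0): (-3) + 13 + (-6) + (-3) = 1
Optimal value attained by: σ = (0, 3, 2, 1).
Answer: det⊕(M) = 48; verdict: NONSINGULAR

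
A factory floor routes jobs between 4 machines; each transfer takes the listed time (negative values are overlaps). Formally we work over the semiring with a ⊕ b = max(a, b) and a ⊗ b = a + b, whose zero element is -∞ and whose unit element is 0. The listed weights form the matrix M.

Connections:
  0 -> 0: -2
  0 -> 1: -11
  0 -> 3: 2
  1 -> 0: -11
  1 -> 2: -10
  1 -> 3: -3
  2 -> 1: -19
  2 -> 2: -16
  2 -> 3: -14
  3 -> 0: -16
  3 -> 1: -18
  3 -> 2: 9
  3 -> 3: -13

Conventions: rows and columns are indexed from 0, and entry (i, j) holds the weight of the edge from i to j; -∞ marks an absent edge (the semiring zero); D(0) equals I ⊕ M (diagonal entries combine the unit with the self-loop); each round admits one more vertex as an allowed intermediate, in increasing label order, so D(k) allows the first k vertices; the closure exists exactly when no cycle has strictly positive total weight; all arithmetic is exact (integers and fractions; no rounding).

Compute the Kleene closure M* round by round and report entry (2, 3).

D(0):
  [0, -11, -∞, 2]
  [-11, 0, -10, -3]
  [-∞, -19, 0, -14]
  [-16, -18, 9, 0]
D(1):
  [0, -11, -∞, 2]
  [-11, 0, -10, -3]
  [-∞, -19, 0, -14]
  [-16, -18, 9, 0]
D(2):
  [0, -11, -21, 2]
  [-11, 0, -10, -3]
  [-30, -19, 0, -14]
  [-16, -18, 9, 0]
D(3):
  [0, -11, -21, 2]
  [-11, 0, -10, -3]
  [-30, -19, 0, -14]
  [-16, -10, 9, 0]
D(4):
  [0, -8, 11, 2]
  [-11, 0, 6, -3]
  [-30, -19, 0, -14]
  [-16, -10, 9, 0]
Answer: M*[2][3] = -14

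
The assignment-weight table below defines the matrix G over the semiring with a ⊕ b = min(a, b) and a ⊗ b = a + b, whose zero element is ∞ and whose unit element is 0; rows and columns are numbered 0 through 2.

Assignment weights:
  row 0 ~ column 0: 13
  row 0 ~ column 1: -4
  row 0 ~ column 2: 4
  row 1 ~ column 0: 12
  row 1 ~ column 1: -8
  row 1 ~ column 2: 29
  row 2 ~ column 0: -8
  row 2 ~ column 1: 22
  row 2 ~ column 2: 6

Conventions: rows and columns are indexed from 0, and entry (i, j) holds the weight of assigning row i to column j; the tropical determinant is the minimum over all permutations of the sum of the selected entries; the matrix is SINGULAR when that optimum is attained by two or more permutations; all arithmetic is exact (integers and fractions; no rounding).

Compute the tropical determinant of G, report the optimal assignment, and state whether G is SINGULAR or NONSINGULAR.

σ = (0, 1, 2): 13 + (-8) + 6 = 11
σ = (0, 2, 1): 13 + 29 + 22 = 64
σ = (1, 0, 2): (-4) + 12 + 6 = 14
σ = (1, 2, 0): (-4) + 29 + (-8) = 17
σ = (2, 0, 1): 4 + 12 + 22 = 38
σ = (2, 1, 0): 4 + (-8) + (-8) = -12
Optimal value attained by: σ = (2, 1, 0).
Answer: det⊕(G) = -12; verdict: NONSINGULAR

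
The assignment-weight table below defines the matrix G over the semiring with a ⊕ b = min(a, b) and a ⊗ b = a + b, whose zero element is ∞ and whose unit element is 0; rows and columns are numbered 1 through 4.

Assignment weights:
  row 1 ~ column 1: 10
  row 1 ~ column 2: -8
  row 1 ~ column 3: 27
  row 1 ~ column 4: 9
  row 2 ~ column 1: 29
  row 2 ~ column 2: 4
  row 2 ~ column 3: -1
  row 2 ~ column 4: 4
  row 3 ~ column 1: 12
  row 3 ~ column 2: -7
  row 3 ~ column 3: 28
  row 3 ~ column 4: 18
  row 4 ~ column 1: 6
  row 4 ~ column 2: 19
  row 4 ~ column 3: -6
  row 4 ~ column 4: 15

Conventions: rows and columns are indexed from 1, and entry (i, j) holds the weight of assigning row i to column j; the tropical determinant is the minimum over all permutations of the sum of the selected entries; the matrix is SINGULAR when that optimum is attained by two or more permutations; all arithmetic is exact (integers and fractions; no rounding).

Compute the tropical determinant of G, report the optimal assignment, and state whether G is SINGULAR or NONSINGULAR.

σ = (1, 2, 3, 4): 10 + 4 + 28 + 15 = 57
σ = (1, 2, 4, 3): 10 + 4 + 18 + (-6) = 26
σ = (1, 3, 2, 4): 10 + (-1) + (-7) + 15 = 17
σ = (1, 3, 4, 2): 10 + (-1) + 18 + 19 = 46
σ = (1, 4, 2, 3): 10 + 4 + (-7) + (-6) = 1
σ = (1, 4, 3, 2): 10 + 4 + 28 + 19 = 61
σ = (2, 1, 3, 4): (-8) + 29 + 28 + 15 = 64
σ = (2, 1, 4, 3): (-8) + 29 + 18 + (-6) = 33
σ = (2, 3, 1, 4): (-8) + (-1) + 12 + 15 = 18
σ = (2, 3, 4, 1): (-8) + (-1) + 18 + 6 = 15
σ = (2, 4, 1, 3): (-8) + 4 + 12 + (-6) = 2
σ = (2, 4, 3, 1): (-8) + 4 + 28 + 6 = 30
σ = (3, 1, 2, 4): 27 + 29 + (-7) + 15 = 64
σ = (3, 1, 4, 2): 27 + 29 + 18 + 19 = 93
σ = (3, 2, 1, 4): 27 + 4 + 12 + 15 = 58
σ = (3, 2, 4, 1): 27 + 4 + 18 + 6 = 55
σ = (3, 4, 1, 2): 27 + 4 + 12 + 19 = 62
σ = (3, 4, 2, 1): 27 + 4 + (-7) + 6 = 30
σ = (4, 1, 2, 3): 9 + 29 + (-7) + (-6) = 25
σ = (4, 1, 3, 2): 9 + 29 + 28 + 19 = 85
σ = (4, 2, 1, 3): 9 + 4 + 12 + (-6) = 19
σ = (4, 2, 3, 1): 9 + 4 + 28 + 6 = 47
σ = (4, 3, 1, 2): 9 + (-1) + 12 + 19 = 39
σ = (4, 3, 2, 1): 9 + (-1) + (-7) + 6 = 7
Optimal value attained by: σ = (1, 4, 2, 3).
Answer: det⊕(G) = 1; verdict: NONSINGULAR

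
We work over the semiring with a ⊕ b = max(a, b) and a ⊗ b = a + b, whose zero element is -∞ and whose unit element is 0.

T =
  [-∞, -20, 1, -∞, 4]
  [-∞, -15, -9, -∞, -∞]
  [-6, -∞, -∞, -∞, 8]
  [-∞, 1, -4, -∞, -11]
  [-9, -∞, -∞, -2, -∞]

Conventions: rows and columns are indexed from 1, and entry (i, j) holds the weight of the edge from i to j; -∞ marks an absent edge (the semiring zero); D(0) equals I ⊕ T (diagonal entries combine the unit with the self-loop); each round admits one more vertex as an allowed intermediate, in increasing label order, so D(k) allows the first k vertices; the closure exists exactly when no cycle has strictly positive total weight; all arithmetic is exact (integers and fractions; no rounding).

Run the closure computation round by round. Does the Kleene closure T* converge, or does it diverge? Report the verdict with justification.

D(0):
  [0, -20, 1, -∞, 4]
  [-∞, 0, -9, -∞, -∞]
  [-6, -∞, 0, -∞, 8]
  [-∞, 1, -4, 0, -11]
  [-9, -∞, -∞, -2, 0]
D(1):
  [0, -20, 1, -∞, 4]
  [-∞, 0, -9, -∞, -∞]
  [-6, -26, 0, -∞, 8]
  [-∞, 1, -4, 0, -11]
  [-9, -29, -8, -2, 0]
D(2):
  [0, -20, 1, -∞, 4]
  [-∞, 0, -9, -∞, -∞]
  [-6, -26, 0, -∞, 8]
  [-∞, 1, -4, 0, -11]
  [-9, -29, -8, -2, 0]
D(3):
  [0, -20, 1, -∞, 9]
  [-15, 0, -9, -∞, -1]
  [-6, -26, 0, -∞, 8]
  [-10, 1, -4, 0, 4]
  [-9, -29, -8, -2, 0]
Detection: at round 4, diagonal entry (5, 5) turns strictly positive.
Key observation: the cycle 5->4->3->5 has total weight (-2) + (-4) + 8, which is strictly positive.
Answer: DIVERGES — positive cycle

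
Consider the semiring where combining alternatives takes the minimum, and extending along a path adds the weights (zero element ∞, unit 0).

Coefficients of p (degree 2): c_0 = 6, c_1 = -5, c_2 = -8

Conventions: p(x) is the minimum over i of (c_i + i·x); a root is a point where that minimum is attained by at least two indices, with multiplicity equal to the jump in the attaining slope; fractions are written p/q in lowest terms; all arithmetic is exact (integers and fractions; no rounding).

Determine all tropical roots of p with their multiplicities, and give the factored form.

hull edge (i=0, c=6) to (i=1, c=-5): slope -11, span 1
hull edge (i=1, c=-5) to (i=2, c=-8): slope -3, span 1
Factored form: p(x) = -8 ⊗ (x ⊕ 3) ⊗ (x ⊕ 11)
Answer: roots = 3 (mult 1), 11 (mult 1)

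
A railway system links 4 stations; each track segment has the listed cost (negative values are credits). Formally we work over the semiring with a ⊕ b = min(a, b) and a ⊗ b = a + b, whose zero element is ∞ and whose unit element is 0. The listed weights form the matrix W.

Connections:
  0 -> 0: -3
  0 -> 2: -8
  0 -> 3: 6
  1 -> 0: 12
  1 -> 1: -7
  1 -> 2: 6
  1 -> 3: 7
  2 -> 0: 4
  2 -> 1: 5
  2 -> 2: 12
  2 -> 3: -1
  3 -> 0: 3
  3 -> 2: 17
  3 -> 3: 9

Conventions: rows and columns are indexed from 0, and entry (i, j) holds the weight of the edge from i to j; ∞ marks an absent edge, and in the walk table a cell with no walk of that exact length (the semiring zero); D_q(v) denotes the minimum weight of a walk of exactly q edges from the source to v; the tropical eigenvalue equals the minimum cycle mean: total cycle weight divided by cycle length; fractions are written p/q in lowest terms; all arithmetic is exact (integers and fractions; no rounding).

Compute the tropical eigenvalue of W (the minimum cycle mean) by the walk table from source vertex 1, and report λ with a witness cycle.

q=0: [∞, 0, ∞, ∞]
q=1: [12, -7, 6, 7]
q=2: [5, -14, -1, 0]
q=3: [-2, -21, -8, -7]
q=4: [-9, -28, -15, -14]
Optimal cycle mean attained by: cycle 1->1, total (-7), length 1.
Answer: λ = -7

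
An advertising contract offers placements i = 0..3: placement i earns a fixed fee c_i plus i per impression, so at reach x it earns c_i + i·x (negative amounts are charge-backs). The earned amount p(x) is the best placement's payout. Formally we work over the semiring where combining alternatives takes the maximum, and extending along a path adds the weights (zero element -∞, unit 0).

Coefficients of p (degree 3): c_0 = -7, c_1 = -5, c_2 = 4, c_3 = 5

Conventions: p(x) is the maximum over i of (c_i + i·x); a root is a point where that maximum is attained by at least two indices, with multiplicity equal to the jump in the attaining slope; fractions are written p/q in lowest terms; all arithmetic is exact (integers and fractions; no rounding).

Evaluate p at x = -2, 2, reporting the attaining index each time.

p(-2) = max(-7+0·(-2)=-7, -5+1·(-2)=-7, 4+2·(-2)=0, 5+3·(-2)=-1) = 0 (attained by i=2)
p(2) = max(-7+0·2=-7, -5+1·2=-3, 4+2·2=8, 5+3·2=11) = 11 (attained by i=3)
Answer: p(-2) = 0; p(2) = 11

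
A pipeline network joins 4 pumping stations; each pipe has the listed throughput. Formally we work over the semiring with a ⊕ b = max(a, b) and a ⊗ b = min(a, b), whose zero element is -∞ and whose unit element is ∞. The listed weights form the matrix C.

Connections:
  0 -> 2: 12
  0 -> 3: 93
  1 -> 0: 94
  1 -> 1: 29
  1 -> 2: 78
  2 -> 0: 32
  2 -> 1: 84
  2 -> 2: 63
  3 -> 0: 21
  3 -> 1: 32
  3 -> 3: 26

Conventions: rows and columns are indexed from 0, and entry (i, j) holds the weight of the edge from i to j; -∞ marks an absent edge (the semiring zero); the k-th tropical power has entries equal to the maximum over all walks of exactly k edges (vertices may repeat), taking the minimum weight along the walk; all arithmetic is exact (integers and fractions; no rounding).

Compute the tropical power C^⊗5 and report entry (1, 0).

C^⊗2:
  [21, 32, 12, 26]
  [32, 78, 63, 93]
  [84, 63, 78, 32]
  [32, 29, 32, 26]
C^⊗3:
  [32, 29, 32, 26]
  [78, 63, 78, 32]
  [63, 78, 63, 84]
  [32, 32, 32, 32]
C^⊗4:
  [32, 32, 32, 32]
  [63, 78, 63, 78]
  [78, 63, 78, 63]
  [32, 32, 32, 32]
C^⊗5:
  [32, 32, 32, 32]
  [78, 63, 78, 63]
  [63, 78, 63, 78]
  [32, 32, 32, 32]
Key observation: the optimum is the walk 1->2->1->2->1->0, with weight 78 min 84 min 78 min 84 min 94 = 78.
Optimal value attained by: walk 1->2->1->2->1->0.
Answer: (C^⊗5)[1][0] = 78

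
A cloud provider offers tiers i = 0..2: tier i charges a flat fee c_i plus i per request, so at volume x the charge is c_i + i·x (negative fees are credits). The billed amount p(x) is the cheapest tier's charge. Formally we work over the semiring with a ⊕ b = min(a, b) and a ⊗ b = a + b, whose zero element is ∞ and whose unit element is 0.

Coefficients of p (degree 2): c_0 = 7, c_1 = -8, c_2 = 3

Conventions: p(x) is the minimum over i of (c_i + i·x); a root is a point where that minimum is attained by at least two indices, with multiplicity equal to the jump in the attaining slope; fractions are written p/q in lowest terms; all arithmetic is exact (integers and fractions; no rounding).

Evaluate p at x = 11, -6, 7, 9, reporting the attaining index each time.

p(11) = min(7+0·11=7, -8+1·11=3, 3+2·11=25) = 3 (attained by i=1)
p(-6) = min(7+0·(-6)=7, -8+1·(-6)=-14, 3+2·(-6)=-9) = -14 (attained by i=1)
p(7) = min(7+0·7=7, -8+1·7=-1, 3+2·7=17) = -1 (attained by i=1)
p(9) = min(7+0·9=7, -8+1·9=1, 3+2·9=21) = 1 (attained by i=1)
Answer: p(11) = 3; p(-6) = -14; p(7) = -1; p(9) = 1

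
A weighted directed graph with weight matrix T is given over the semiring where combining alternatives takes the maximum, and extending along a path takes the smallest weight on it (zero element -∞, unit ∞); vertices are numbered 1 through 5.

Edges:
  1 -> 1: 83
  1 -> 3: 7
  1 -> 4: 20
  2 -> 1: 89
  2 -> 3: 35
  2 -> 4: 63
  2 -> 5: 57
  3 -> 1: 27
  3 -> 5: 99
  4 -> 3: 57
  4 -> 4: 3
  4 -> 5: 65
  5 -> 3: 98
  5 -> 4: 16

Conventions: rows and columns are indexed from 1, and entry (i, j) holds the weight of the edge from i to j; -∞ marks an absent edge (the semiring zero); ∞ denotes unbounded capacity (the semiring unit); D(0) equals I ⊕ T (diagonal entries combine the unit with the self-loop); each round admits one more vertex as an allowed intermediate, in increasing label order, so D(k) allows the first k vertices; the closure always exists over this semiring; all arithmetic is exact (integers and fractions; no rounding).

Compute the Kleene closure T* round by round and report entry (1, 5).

D(0):
  [∞, -∞, 7, 20, -∞]
  [89, ∞, 35, 63, 57]
  [27, -∞, ∞, -∞, 99]
  [-∞, -∞, 57, ∞, 65]
  [-∞, -∞, 98, 16, ∞]
D(1):
  [∞, -∞, 7, 20, -∞]
  [89, ∞, 35, 63, 57]
  [27, -∞, ∞, 20, 99]
  [-∞, -∞, 57, ∞, 65]
  [-∞, -∞, 98, 16, ∞]
D(2):
  [∞, -∞, 7, 20, -∞]
  [89, ∞, 35, 63, 57]
  [27, -∞, ∞, 20, 99]
  [-∞, -∞, 57, ∞, 65]
  [-∞, -∞, 98, 16, ∞]
D(3):
  [∞, -∞, 7, 20, 7]
  [89, ∞, 35, 63, 57]
  [27, -∞, ∞, 20, 99]
  [27, -∞, 57, ∞, 65]
  [27, -∞, 98, 20, ∞]
D(4):
  [∞, -∞, 20, 20, 20]
  [89, ∞, 57, 63, 63]
  [27, -∞, ∞, 20, 99]
  [27, -∞, 57, ∞, 65]
  [27, -∞, 98, 20, ∞]
D(5):
  [∞, -∞, 20, 20, 20]
  [89, ∞, 63, 63, 63]
  [27, -∞, ∞, 20, 99]
  [27, -∞, 65, ∞, 65]
  [27, -∞, 98, 20, ∞]
Answer: T*[1][5] = 20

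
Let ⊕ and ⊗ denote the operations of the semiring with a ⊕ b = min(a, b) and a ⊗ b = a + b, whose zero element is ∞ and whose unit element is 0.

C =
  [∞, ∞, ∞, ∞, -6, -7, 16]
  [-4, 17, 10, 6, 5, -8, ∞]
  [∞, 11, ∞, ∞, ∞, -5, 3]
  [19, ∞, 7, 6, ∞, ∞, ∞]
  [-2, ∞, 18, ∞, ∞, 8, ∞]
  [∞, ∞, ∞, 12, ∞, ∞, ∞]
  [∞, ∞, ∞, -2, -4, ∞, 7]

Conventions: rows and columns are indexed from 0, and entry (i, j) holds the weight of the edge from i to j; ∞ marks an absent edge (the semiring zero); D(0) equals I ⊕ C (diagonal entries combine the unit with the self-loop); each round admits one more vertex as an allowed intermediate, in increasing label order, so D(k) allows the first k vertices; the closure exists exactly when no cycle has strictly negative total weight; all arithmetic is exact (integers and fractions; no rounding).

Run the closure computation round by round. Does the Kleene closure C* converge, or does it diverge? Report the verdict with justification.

D(0):
  [0, ∞, ∞, ∞, -6, -7, 16]
  [-4, 0, 10, 6, 5, -8, ∞]
  [∞, 11, 0, ∞, ∞, -5, 3]
  [19, ∞, 7, 0, ∞, ∞, ∞]
  [-2, ∞, 18, ∞, 0, 8, ∞]
  [∞, ∞, ∞, 12, ∞, 0, ∞]
  [∞, ∞, ∞, -2, -4, ∞, 0]
Detection: at round 1, diagonal entry (4, 4) turns strictly negative.
Key observation: the cycle 4->0->4 has total weight (-2) + (-6), which is strictly negative.
Answer: DIVERGES — negative cycle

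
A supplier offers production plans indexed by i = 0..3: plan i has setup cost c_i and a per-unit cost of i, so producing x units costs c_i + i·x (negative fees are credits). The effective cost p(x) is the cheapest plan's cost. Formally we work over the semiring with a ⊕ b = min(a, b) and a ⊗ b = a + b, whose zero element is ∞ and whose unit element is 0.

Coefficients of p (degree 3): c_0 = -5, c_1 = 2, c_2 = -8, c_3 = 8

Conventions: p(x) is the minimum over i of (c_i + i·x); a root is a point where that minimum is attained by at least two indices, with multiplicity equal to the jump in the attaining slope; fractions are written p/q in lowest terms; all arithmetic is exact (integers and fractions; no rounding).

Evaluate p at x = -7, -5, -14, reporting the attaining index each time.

p(-7) = min(-5+0·(-7)=-5, 2+1·(-7)=-5, -8+2·(-7)=-22, 8+3·(-7)=-13) = -22 (attained by i=2)
p(-5) = min(-5+0·(-5)=-5, 2+1·(-5)=-3, -8+2·(-5)=-18, 8+3·(-5)=-7) = -18 (attained by i=2)
p(-14) = min(-5+0·(-14)=-5, 2+1·(-14)=-12, -8+2·(-14)=-36, 8+3·(-14)=-34) = -36 (attained by i=2)
Answer: p(-7) = -22; p(-5) = -18; p(-14) = -36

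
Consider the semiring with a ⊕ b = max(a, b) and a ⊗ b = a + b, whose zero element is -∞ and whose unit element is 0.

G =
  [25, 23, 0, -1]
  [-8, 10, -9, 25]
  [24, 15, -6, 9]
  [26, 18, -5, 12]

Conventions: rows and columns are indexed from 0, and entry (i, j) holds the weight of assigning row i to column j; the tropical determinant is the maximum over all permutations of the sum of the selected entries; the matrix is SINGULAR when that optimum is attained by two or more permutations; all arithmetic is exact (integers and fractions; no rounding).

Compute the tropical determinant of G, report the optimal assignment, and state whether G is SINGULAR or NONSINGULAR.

σ = (0, 1, 2, 3): 25 + 10 + (-6) + 12 = 41
σ = (0, 1, 3, 2): 25 + 10 + 9 + (-5) = 39
σ = (0, 2, 1, 3): 25 + (-9) + 15 + 12 = 43
σ = (0, 2, 3, 1): 25 + (-9) + 9 + 18 = 43
σ = (0, 3, 1, 2): 25 + 25 + 15 + (-5) = 60
σ = (0, 3, 2, 1): 25 + 25 + (-6) + 18 = 62
σ = (1, 0, 2, 3): 23 + (-8) + (-6) + 12 = 21
σ = (1, 0, 3, 2): 23 + (-8) + 9 + (-5) = 19
σ = (1, 2, 0, 3): 23 + (-9) + 24 + 12 = 50
σ = (1, 2, 3, 0): 23 + (-9) + 9 + 26 = 49
σ = (1, 3, 0, 2): 23 + 25 + 24 + (-5) = 67
σ = (1, 3, 2, 0): 23 + 25 + (-6) + 26 = 68
σ = (2, 0, 1, 3): 0 + (-8) + 15 + 12 = 19
σ = (2, 0, 3, 1): 0 + (-8) + 9 + 18 = 19
σ = (2, 1, 0, 3): 0 + 10 + 24 + 12 = 46
σ = (2, 1, 3, 0): 0 + 10 + 9 + 26 = 45
σ = (2, 3, 0, 1): 0 + 25 + 24 + 18 = 67
σ = (2, 3, 1, 0): 0 + 25 + 15 + 26 = 66
σ = (3, 0, 1, 2): (-1) + (-8) + 15 + (-5) = 1
σ = (3, 0, 2, 1): (-1) + (-8) + (-6) + 18 = 3
σ = (3, 1, 0, 2): (-1) + 10 + 24 + (-5) = 28
σ = (3, 1, 2, 0): (-1) + 10 + (-6) + 26 = 29
σ = (3, 2, 0, 1): (-1) + (-9) + 24 + 18 = 32
σ = (3, 2, 1, 0): (-1) + (-9) + 15 + 26 = 31
Optimal value attained by: σ = (1, 3, 2, 0).
Answer: det⊕(G) = 68; verdict: NONSINGULAR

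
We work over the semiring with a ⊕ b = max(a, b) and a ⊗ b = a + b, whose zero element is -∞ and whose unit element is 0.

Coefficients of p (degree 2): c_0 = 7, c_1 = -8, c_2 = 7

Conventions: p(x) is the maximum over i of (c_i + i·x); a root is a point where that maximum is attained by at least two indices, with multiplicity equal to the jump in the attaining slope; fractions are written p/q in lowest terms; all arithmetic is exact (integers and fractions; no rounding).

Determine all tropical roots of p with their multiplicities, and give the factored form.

hull edge (i=0, c=7) to (i=2, c=7): slope 0, span 2
Factored form: p(x) = 7 ⊗ (x ⊕ 0) ⊗ (x ⊕ 0)
Answer: roots = 0 (mult 2)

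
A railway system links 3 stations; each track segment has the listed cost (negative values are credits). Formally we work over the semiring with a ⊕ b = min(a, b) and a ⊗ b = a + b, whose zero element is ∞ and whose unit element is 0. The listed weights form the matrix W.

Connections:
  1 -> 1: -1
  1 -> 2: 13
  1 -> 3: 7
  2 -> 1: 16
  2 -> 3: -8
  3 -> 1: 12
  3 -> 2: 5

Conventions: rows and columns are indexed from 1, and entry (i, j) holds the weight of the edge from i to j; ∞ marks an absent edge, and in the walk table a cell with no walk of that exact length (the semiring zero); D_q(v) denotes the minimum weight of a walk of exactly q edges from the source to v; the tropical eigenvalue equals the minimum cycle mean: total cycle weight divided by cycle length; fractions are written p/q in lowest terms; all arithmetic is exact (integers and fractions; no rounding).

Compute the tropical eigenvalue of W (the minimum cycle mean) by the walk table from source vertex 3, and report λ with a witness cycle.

q=0: [∞, ∞, 0]
q=1: [12, 5, ∞]
q=2: [11, 25, -3]
q=3: [9, 2, 17]
Optimal cycle mean attained by: cycle 2->3->2, total (-8) + 5, length 2.
Answer: λ = -3/2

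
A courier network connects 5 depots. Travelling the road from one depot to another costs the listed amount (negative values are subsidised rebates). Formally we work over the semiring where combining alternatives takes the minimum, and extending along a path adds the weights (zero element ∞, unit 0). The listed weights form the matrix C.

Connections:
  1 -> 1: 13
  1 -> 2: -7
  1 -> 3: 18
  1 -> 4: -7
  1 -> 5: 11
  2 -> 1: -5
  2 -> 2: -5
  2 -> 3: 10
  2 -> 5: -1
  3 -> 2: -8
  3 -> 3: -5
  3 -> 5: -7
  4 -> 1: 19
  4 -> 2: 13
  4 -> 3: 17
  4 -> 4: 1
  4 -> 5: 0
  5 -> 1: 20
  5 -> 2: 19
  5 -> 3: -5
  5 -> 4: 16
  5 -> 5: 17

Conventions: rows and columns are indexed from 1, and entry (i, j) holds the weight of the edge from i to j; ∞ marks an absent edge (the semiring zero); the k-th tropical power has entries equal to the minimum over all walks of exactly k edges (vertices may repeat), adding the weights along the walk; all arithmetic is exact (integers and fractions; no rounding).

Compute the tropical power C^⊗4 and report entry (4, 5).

C^⊗2:
  [-12, -12, 3, -6, -8]
  [-10, -12, -6, -12, -6]
  [-13, -13, -12, 9, -12]
  [8, 8, -5, 2, 1]
  [14, -13, -10, 13, -12]
C^⊗3:
  [-17, -19, -13, -19, -13]
  [-17, -17, -11, -17, -13]
  [-18, -20, -17, -20, -19]
  [3, -13, -10, 1, -12]
  [-18, -18, -17, 4, -17]
C^⊗4:
  [-24, -24, -18, -24, -20]
  [-22, -24, -18, -24, -18]
  [-25, -25, -24, -25, -24]
  [-18, -18, -17, -4, -17]
  [-23, -25, -22, -25, -24]
Key observation: the optimum is the walk 4->5->3->3->5, with weight 0 + (-5) + (-5) + (-7) = -17.
Optimal value attained by: walk 4->5->3->3->5.
Answer: (C^⊗4)[4][5] = -17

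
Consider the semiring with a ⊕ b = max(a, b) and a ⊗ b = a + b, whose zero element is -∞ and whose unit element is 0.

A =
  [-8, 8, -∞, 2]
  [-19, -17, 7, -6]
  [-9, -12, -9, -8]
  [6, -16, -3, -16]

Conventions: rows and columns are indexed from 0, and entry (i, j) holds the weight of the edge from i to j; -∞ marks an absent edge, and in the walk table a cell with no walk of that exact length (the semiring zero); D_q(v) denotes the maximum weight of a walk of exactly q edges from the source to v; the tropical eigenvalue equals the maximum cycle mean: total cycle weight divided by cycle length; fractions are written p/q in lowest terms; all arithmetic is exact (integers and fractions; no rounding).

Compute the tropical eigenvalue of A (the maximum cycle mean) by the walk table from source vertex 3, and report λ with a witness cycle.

q=0: [-∞, -∞, -∞, 0]
q=1: [6, -16, -3, -16]
q=2: [-2, 14, -9, 8]
q=3: [14, 6, 21, 8]
q=4: [14, 22, 13, 16]
Optimal cycle mean attained by: cycle 0->3->0, total 2 + 6, length 2.
Answer: λ = 4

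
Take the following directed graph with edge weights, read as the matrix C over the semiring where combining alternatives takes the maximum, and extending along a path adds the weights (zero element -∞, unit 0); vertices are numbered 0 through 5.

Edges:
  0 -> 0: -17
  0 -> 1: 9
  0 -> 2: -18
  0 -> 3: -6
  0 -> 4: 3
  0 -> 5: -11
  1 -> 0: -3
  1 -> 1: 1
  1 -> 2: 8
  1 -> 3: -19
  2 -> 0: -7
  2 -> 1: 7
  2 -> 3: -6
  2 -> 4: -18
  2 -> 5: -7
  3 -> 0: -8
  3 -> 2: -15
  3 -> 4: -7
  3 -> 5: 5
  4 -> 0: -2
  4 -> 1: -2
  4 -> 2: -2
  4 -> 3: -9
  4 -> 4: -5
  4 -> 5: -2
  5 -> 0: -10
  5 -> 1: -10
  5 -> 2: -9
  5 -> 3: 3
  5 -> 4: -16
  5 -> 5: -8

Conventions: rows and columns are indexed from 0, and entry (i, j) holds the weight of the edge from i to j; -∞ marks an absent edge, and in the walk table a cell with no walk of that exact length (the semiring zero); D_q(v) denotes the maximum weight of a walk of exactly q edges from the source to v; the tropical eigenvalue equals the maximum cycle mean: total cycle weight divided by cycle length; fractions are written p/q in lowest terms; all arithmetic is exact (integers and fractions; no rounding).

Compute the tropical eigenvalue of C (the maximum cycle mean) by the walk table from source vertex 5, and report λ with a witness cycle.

q=0: [-∞, -∞, -∞, -∞, -∞, 0]
q=1: [-10, -10, -9, 3, -16, -8]
q=2: [-5, -1, -2, -5, -4, 8]
q=3: [-2, 5, 7, 11, -2, 0]
q=4: [3, 14, 13, 3, 4, 16]
q=5: [11, 20, 22, 19, 6, 8]
q=6: [17, 29, 28, 16, 14, 24]
Optimal cycle mean attained by: cycle 1->2->1, total 8 + 7, length 2.
Answer: λ = 15/2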